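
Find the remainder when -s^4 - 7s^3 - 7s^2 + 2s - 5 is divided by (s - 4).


By the Remainder Theorem, the remainder equals p(4):
  -1*(4)^4 = -256
  -7*(4)^3 = -448
  -7*(4)^2 = -112
  2*(4)^1 = 8
  constant: -5
Sum: -256 - 448 - 112 + 8 - 5 = -813


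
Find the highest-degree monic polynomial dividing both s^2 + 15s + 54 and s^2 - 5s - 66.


Factor each:
  s^2 + 15s + 54 = (s + 6)(s + 9)
  s^2 - 5s - 66 = (s + 6)(s - 11)
Common monic factor: s + 6


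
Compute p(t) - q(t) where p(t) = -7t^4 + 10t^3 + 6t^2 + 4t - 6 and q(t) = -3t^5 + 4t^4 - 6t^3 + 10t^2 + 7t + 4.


Distribute the minus sign:
  (-7t^4 + 10t^3 + 6t^2 + 4t - 6)
- (-3t^5 + 4t^4 - 6t^3 + 10t^2 + 7t + 4)
Negate second polynomial: 3t^5 - 4t^4 + 6t^3 - 10t^2 - 7t - 4
Add: 3t^5 - 11t^4 + 16t^3 - 4t^2 - 3t - 10


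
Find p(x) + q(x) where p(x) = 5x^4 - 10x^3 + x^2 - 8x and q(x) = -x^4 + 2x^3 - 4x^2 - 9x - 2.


Align terms by degree and add:
  5x^4 - 10x^3 + x^2 - 8x
  -x^4 + 2x^3 - 4x^2 - 9x - 2
= 4x^4 - 8x^3 - 3x^2 - 17x - 2


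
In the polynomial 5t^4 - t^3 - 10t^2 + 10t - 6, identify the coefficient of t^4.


Read off the coefficient of t^4: 5


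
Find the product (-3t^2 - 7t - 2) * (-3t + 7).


Distribute each term of the first polynomial:
  (-3t^2)(-3t + 7) = 9t^3 - 21t^2
  (-7t)(-3t + 7) = 21t^2 - 49t
  (-2)(-3t + 7) = 6t - 14
Sum: 9t^3 - 43t - 14


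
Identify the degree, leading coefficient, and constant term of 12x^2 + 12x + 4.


Highest power of x is 2, with coefficient 12. Constant term is 4.
Degree = 2, leading coefficient = 12, constant term = 4


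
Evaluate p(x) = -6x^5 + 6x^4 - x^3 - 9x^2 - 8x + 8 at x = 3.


Using direct substitution:
  -6 * (3)^5 = -1458
  6 * (3)^4 = 486
  -1 * (3)^3 = -27
  -9 * (3)^2 = -81
  -8 * (3)^1 = -24
  constant: 8
Sum = -1458 + 486 - 27 - 81 - 24 + 8 = -1096


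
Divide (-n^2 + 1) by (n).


(-n^2 + 1) / (n)
Step 1: -n * (n) = -n^2; subtract.
Step 2: 0 * (n) = 0; subtract.
Quotient: -n, Remainder: 1


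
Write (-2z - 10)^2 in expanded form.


Expand (-2z - 10)^2 by repeated multiplication:
= 4z^2 + 40z + 100


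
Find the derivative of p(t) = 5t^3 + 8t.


Apply the power rule term by term:
  d/dt(5t^3) = 15t^2
  d/dt(8t) = 8
p'(t) = 15t^2 + 8


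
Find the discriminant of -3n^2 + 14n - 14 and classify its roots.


D = b^2 - 4ac = (14)^2 - 4(-3)(-14) = 196 - 168 = 28
Since D > 0: two distinct irrational roots


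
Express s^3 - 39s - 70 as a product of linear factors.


Try integer roots (divisors of -70). s=-5: p(-5)=0.
Divide out (s + 5): quotient is s^2 - 5s - 14.
Factor the quadratic: (s - 7)(s + 2)
Result: (s + 5)(s - 7)(s + 2)


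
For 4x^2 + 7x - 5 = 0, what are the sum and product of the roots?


For ax^2+bx+c=0: sum = -b/a, product = c/a.
a=4, b=7, c=-5
Sum = -(7)/4 = -7/4
Product = (-5)/4 = -5/4


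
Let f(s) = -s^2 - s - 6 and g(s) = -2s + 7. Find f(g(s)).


Substitute g(s) into f:
f(g(s)) = -1*(-2s + 7)^2 + (-1)*(-2s + 7) + (-6)
(-2s + 7)^2 = 4s^2 - 28s + 49
Expand and combine: -4s^2 + 30s - 62


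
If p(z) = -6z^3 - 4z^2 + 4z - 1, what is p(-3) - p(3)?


p(-3) = 113
p(3) = -187
p(-3) - p(3) = 113 + 187 = 300


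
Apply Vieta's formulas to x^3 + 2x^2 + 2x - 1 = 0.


Monic cubic x^3+bx^2+cx+d=0: sum=-b, pairwise sum=c, product=-d.
b=2, c=2, d=-1
r1+r2+r3 = -2
r1r2+r1r3+r2r3 = 2
r1r2r3 = 1


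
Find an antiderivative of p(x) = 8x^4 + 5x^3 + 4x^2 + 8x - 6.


Reverse power rule on each term:
  ∫ 8x^4 dx = (8/5)x^5
  ∫ 5x^3 dx = (5/4)x^4
  ∫ 4x^2 dx = (4/3)x^3
  ∫ 8x dx = 4x^2
  ∫ -6 dx = -6x
F(x) = (8/5)x^5 + (5/4)x^4 + (4/3)x^3 + 4x^2 - 6x + C


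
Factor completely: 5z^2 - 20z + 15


Roots satisfy r1 + r2 = -b/a = 4 and r1*r2 = c/a = 3.
So r1 = 1, r2 = 3.
5z^2 - 20z + 15 = 5(z - r1)(z - r2) = 5(z - 1)(z - 3)


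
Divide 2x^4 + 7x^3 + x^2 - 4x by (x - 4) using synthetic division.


Synthetic division with c = 4. Coefficients: 2, 7, 1, -4, 0
Bring down 2.
  2 * 4 = 8; 8 + 7 = 15
  15 * 4 = 60; 60 + 1 = 61
  61 * 4 = 244; 244 - 4 = 240
  240 * 4 = 960; 960 + 0 = 960
Quotient: 2x^3 + 15x^2 + 61x + 240, Remainder: 960


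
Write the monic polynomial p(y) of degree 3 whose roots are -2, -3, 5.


p(y) = (y + 2)(y + 3)(y - 5)
Expand: y^3 - 19y - 30


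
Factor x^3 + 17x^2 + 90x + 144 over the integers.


Try integer roots (divisors of 144). x=-8: p(-8)=0.
Divide out (x + 8): quotient is x^2 + 9x + 18.
Factor the quadratic: (x + 3)(x + 6)
Result: (x + 8)(x + 3)(x + 6)


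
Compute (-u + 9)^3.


Expand (-u + 9)^3 by repeated multiplication:
  (-u + 9)^2 = u^2 - 18u + 81
= -u^3 + 27u^2 - 243u + 729


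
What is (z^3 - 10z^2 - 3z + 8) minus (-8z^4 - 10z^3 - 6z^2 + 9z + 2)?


Distribute the minus sign:
  (z^3 - 10z^2 - 3z + 8)
- (-8z^4 - 10z^3 - 6z^2 + 9z + 2)
Negate second polynomial: 8z^4 + 10z^3 + 6z^2 - 9z - 2
Add: 8z^4 + 11z^3 - 4z^2 - 12z + 6


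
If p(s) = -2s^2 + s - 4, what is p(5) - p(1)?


p(5) = -49
p(1) = -5
p(5) - p(1) = -49 + 5 = -44


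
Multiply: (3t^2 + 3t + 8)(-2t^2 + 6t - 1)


Distribute each term of the first polynomial:
  (3t^2)(-2t^2 + 6t - 1) = -6t^4 + 18t^3 - 3t^2
  (3t)(-2t^2 + 6t - 1) = -6t^3 + 18t^2 - 3t
  (8)(-2t^2 + 6t - 1) = -16t^2 + 48t - 8
Sum: -6t^4 + 12t^3 - t^2 + 45t - 8


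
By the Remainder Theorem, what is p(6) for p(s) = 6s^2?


By the Remainder Theorem, the remainder equals p(6):
  6*(6)^2 = 216
  0*(6)^1 = 0
  constant: 0
Sum: 216 + 0 + 0 = 216


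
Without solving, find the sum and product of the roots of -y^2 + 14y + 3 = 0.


For ay^2+by+c=0: sum = -b/a, product = c/a.
a=-1, b=14, c=3
Sum = -(14)/-1 = 14
Product = (3)/-1 = -3


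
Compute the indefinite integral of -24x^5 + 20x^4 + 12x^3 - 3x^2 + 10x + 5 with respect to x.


Reverse power rule on each term:
  ∫ -24x^5 dx = -4x^6
  ∫ 20x^4 dx = 4x^5
  ∫ 12x^3 dx = 3x^4
  ∫ -3x^2 dx = -x^3
  ∫ 10x dx = 5x^2
  ∫ 5 dx = 5x
F(x) = -4x^6 + 4x^5 + 3x^4 - x^3 + 5x^2 + 5x + C


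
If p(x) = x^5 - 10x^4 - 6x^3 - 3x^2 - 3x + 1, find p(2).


Using direct substitution:
  1 * (2)^5 = 32
  -10 * (2)^4 = -160
  -6 * (2)^3 = -48
  -3 * (2)^2 = -12
  -3 * (2)^1 = -6
  constant: 1
Sum = 32 - 160 - 48 - 12 - 6 + 1 = -193


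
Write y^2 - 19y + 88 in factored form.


Roots satisfy r1 + r2 = -b/a = 19 and r1*r2 = c/a = 88.
So r1 = 11, r2 = 8.
y^2 - 19y + 88 = (y - r1)(y - r2) = (y - 11)(y - 8)


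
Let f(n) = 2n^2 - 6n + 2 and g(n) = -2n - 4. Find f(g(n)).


Substitute g(n) into f:
f(g(n)) = 2*(-2n - 4)^2 + (-6)*(-2n - 4) + 2
(-2n - 4)^2 = 4n^2 + 16n + 16
Expand and combine: 8n^2 + 44n + 58


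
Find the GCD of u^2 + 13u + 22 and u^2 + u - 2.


Factor each:
  u^2 + 13u + 22 = (u + 2)(u + 11)
  u^2 + u - 2 = (u + 2)(u - 1)
Common monic factor: u + 2


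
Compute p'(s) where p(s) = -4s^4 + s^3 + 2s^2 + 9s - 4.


Apply the power rule term by term:
  d/ds(-4s^4) = -16s^3
  d/ds(s^3) = 3s^2
  d/ds(2s^2) = 4s
  d/ds(9s) = 9
  d/ds(-4) = 0
p'(s) = -16s^3 + 3s^2 + 4s + 9


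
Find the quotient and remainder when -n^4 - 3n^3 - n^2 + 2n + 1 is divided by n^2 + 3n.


(-n^4 - 3n^3 - n^2 + 2n + 1) / (n^2 + 3n)
Step 1: -n^2 * (n^2 + 3n) = -n^4 - 3n^3; subtract.
Step 2: 0 * (n^2 + 3n) = 0; subtract.
Step 3: -1 * (n^2 + 3n) = -n^2 - 3n; subtract.
Quotient: -n^2 - 1, Remainder: 5n + 1


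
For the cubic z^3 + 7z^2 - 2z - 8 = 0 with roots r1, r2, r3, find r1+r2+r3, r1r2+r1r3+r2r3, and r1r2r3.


Monic cubic z^3+bz^2+cz+d=0: sum=-b, pairwise sum=c, product=-d.
b=7, c=-2, d=-8
r1+r2+r3 = -7
r1r2+r1r3+r2r3 = -2
r1r2r3 = 8


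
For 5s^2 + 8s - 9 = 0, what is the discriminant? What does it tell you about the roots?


D = b^2 - 4ac = (8)^2 - 4(5)(-9) = 64 + 180 = 244
Since D > 0: two distinct irrational roots


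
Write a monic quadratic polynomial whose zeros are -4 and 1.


p(n) = (n + 4)(n - 1)
Expand: n^2 + 3n - 4


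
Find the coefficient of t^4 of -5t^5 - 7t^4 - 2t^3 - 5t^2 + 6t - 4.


Read off the coefficient of t^4: -7


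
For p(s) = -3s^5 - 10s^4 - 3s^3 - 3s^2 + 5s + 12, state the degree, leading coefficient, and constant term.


Highest power of s is 5, with coefficient -3. Constant term is 12.
Degree = 5, leading coefficient = -3, constant term = 12


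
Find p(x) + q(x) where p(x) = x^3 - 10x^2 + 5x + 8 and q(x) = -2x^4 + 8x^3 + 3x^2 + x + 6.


Align terms by degree and add:
  x^3 - 10x^2 + 5x + 8
  -2x^4 + 8x^3 + 3x^2 + x + 6
= -2x^4 + 9x^3 - 7x^2 + 6x + 14


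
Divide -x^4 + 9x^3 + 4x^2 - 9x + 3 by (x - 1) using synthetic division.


Synthetic division with c = 1. Coefficients: -1, 9, 4, -9, 3
Bring down -1.
  -1 * 1 = -1; -1 + 9 = 8
  8 * 1 = 8; 8 + 4 = 12
  12 * 1 = 12; 12 - 9 = 3
  3 * 1 = 3; 3 + 3 = 6
Quotient: -x^3 + 8x^2 + 12x + 3, Remainder: 6


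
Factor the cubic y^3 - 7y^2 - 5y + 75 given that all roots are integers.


Try integer roots (divisors of 75). y=5: p(5)=0.
Divide out (y - 5): quotient is y^2 - 2y - 15.
Factor the quadratic: (y + 3)(y - 5)
Result: (y - 5)(y + 3)(y - 5)


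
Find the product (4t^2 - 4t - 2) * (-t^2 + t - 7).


Distribute each term of the first polynomial:
  (4t^2)(-t^2 + t - 7) = -4t^4 + 4t^3 - 28t^2
  (-4t)(-t^2 + t - 7) = 4t^3 - 4t^2 + 28t
  (-2)(-t^2 + t - 7) = 2t^2 - 2t + 14
Sum: -4t^4 + 8t^3 - 30t^2 + 26t + 14


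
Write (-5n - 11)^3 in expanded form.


Expand (-5n - 11)^3 by repeated multiplication:
  (-5n - 11)^2 = 25n^2 + 110n + 121
= -125n^3 - 825n^2 - 1815n - 1331


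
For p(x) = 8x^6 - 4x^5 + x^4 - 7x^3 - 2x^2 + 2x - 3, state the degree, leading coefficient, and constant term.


Highest power of x is 6, with coefficient 8. Constant term is -3.
Degree = 6, leading coefficient = 8, constant term = -3


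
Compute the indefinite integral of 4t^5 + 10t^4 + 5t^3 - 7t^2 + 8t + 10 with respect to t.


Reverse power rule on each term:
  ∫ 4t^5 dt = (2/3)t^6
  ∫ 10t^4 dt = 2t^5
  ∫ 5t^3 dt = (5/4)t^4
  ∫ -7t^2 dt = -(7/3)t^3
  ∫ 8t dt = 4t^2
  ∫ 10 dt = 10t
F(t) = (2/3)t^6 + 2t^5 + (5/4)t^4 - (7/3)t^3 + 4t^2 + 10t + C


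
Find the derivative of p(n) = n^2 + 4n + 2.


Apply the power rule term by term:
  d/dn(n^2) = 2n
  d/dn(4n) = 4
  d/dn(2) = 0
p'(n) = 2n + 4


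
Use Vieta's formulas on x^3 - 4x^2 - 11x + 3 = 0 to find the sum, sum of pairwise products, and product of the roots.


Monic cubic x^3+bx^2+cx+d=0: sum=-b, pairwise sum=c, product=-d.
b=-4, c=-11, d=3
r1+r2+r3 = 4
r1r2+r1r3+r2r3 = -11
r1r2r3 = -3


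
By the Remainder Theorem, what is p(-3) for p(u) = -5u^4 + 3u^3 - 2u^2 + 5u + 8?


By the Remainder Theorem, the remainder equals p(-3):
  -5*(-3)^4 = -405
  3*(-3)^3 = -81
  -2*(-3)^2 = -18
  5*(-3)^1 = -15
  constant: 8
Sum: -405 - 81 - 18 - 15 + 8 = -511


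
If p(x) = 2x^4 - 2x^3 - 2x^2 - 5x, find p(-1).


Using direct substitution:
  2 * (-1)^4 = 2
  -2 * (-1)^3 = 2
  -2 * (-1)^2 = -2
  -5 * (-1)^1 = 5
  constant: 0
Sum = 2 + 2 - 2 + 5 + 0 = 7


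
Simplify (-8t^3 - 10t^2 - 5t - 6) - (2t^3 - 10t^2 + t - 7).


Distribute the minus sign:
  (-8t^3 - 10t^2 - 5t - 6)
- (2t^3 - 10t^2 + t - 7)
Negate second polynomial: -2t^3 + 10t^2 - t + 7
Add: -10t^3 - 6t + 1


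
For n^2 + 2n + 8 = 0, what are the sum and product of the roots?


For an^2+bn+c=0: sum = -b/a, product = c/a.
a=1, b=2, c=8
Sum = -(2)/1 = -2
Product = (8)/1 = 8


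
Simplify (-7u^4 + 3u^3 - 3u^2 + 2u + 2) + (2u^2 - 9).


Align terms by degree and add:
  -7u^4 + 3u^3 - 3u^2 + 2u + 2
+ 2u^2 - 9
= -7u^4 + 3u^3 - u^2 + 2u - 7


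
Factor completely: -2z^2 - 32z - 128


Roots satisfy r1 + r2 = -b/a = -16 and r1*r2 = c/a = 64.
So r1 = -8, r2 = -8.
-2z^2 - 32z - 128 = -2(z - r1)(z - r2) = -2(z + 8)(z + 8)


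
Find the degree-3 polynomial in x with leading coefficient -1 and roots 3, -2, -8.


p(x) = -(x - 3)(x + 2)(x + 8)
Expand: -x^3 - 7x^2 + 14x + 48


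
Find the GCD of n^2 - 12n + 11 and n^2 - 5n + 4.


Factor each:
  n^2 - 12n + 11 = (n - 1)(n - 11)
  n^2 - 5n + 4 = (n - 1)(n - 4)
Common monic factor: n - 1


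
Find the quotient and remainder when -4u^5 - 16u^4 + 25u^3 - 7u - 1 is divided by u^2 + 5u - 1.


(-4u^5 - 16u^4 + 25u^3 - 7u - 1) / (u^2 + 5u - 1)
Step 1: -4u^3 * (u^2 + 5u - 1) = -4u^5 - 20u^4 + 4u^3; subtract.
Step 2: 4u^2 * (u^2 + 5u - 1) = 4u^4 + 20u^3 - 4u^2; subtract.
Step 3: u * (u^2 + 5u - 1) = u^3 + 5u^2 - u; subtract.
Step 4: -1 * (u^2 + 5u - 1) = -u^2 - 5u + 1; subtract.
Quotient: -4u^3 + 4u^2 + u - 1, Remainder: -u - 2


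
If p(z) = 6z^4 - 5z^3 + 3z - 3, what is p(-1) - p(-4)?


p(-1) = 5
p(-4) = 1841
p(-1) - p(-4) = 5 - 1841 = -1836


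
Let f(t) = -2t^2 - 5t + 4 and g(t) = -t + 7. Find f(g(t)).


Substitute g(t) into f:
f(g(t)) = -2*(-t + 7)^2 + (-5)*(-t + 7) + 4
(-t + 7)^2 = t^2 - 14t + 49
Expand and combine: -2t^2 + 33t - 129


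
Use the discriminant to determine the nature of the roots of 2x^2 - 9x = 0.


D = b^2 - 4ac = (-9)^2 - 4(2)(0) = 81 = 81
Since D > 0: two distinct rational roots


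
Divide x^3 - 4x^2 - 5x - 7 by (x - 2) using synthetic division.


Synthetic division with c = 2. Coefficients: 1, -4, -5, -7
Bring down 1.
  1 * 2 = 2; 2 - 4 = -2
  -2 * 2 = -4; -4 - 5 = -9
  -9 * 2 = -18; -18 - 7 = -25
Quotient: x^2 - 2x - 9, Remainder: -25


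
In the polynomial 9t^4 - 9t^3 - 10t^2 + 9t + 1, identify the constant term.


Read off the constant term: 1


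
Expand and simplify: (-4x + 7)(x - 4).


Distribute each term of the first polynomial:
  (-4x)(x - 4) = -4x^2 + 16x
  (7)(x - 4) = 7x - 28
Sum: -4x^2 + 23x - 28


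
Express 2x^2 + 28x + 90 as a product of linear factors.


Roots satisfy r1 + r2 = -b/a = -14 and r1*r2 = c/a = 45.
So r1 = -5, r2 = -9.
2x^2 + 28x + 90 = 2(x - r1)(x - r2) = 2(x + 5)(x + 9)


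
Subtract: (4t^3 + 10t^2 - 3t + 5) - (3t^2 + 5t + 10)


Distribute the minus sign:
  (4t^3 + 10t^2 - 3t + 5)
- (3t^2 + 5t + 10)
Negate second polynomial: -3t^2 - 5t - 10
Add: 4t^3 + 7t^2 - 8t - 5


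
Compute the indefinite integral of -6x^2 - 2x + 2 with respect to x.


Reverse power rule on each term:
  ∫ -6x^2 dx = -2x^3
  ∫ -2x dx = -x^2
  ∫ 2 dx = 2x
F(x) = -2x^3 - x^2 + 2x + C


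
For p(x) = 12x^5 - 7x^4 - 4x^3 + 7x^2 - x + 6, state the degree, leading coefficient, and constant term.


Highest power of x is 5, with coefficient 12. Constant term is 6.
Degree = 5, leading coefficient = 12, constant term = 6


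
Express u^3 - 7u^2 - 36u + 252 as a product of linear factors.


Try integer roots (divisors of 252). u=6: p(6)=0.
Divide out (u - 6): quotient is u^2 - u - 42.
Factor the quadratic: (u + 6)(u - 7)
Result: (u - 6)(u + 6)(u - 7)


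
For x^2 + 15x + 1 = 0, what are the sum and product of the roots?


For ax^2+bx+c=0: sum = -b/a, product = c/a.
a=1, b=15, c=1
Sum = -(15)/1 = -15
Product = (1)/1 = 1


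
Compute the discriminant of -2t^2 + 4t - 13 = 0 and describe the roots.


D = b^2 - 4ac = (4)^2 - 4(-2)(-13) = 16 - 104 = -88
Since D < 0: two complex conjugate roots (no real roots)


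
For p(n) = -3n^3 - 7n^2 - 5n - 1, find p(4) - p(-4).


p(4) = -325
p(-4) = 99
p(4) - p(-4) = -325 - 99 = -424


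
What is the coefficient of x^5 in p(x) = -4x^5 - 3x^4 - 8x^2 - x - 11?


Read off the coefficient of x^5: -4


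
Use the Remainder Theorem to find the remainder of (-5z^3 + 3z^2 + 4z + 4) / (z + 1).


By the Remainder Theorem, the remainder equals p(-1):
  -5*(-1)^3 = 5
  3*(-1)^2 = 3
  4*(-1)^1 = -4
  constant: 4
Sum: 5 + 3 - 4 + 4 = 8


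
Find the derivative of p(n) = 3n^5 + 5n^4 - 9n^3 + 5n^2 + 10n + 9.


Apply the power rule term by term:
  d/dn(3n^5) = 15n^4
  d/dn(5n^4) = 20n^3
  d/dn(-9n^3) = -27n^2
  d/dn(5n^2) = 10n
  d/dn(10n) = 10
  d/dn(9) = 0
p'(n) = 15n^4 + 20n^3 - 27n^2 + 10n + 10


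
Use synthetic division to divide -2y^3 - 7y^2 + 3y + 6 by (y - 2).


Synthetic division with c = 2. Coefficients: -2, -7, 3, 6
Bring down -2.
  -2 * 2 = -4; -4 - 7 = -11
  -11 * 2 = -22; -22 + 3 = -19
  -19 * 2 = -38; -38 + 6 = -32
Quotient: -2y^2 - 11y - 19, Remainder: -32


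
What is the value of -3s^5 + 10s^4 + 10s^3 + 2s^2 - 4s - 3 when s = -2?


Using direct substitution:
  -3 * (-2)^5 = 96
  10 * (-2)^4 = 160
  10 * (-2)^3 = -80
  2 * (-2)^2 = 8
  -4 * (-2)^1 = 8
  constant: -3
Sum = 96 + 160 - 80 + 8 + 8 - 3 = 189


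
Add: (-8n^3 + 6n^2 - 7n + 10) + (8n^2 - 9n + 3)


Align terms by degree and add:
  -8n^3 + 6n^2 - 7n + 10
+ 8n^2 - 9n + 3
= -8n^3 + 14n^2 - 16n + 13


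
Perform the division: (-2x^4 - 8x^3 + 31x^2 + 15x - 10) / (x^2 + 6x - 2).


(-2x^4 - 8x^3 + 31x^2 + 15x - 10) / (x^2 + 6x - 2)
Step 1: -2x^2 * (x^2 + 6x - 2) = -2x^4 - 12x^3 + 4x^2; subtract.
Step 2: 4x * (x^2 + 6x - 2) = 4x^3 + 24x^2 - 8x; subtract.
Step 3: 3 * (x^2 + 6x - 2) = 3x^2 + 18x - 6; subtract.
Quotient: -2x^2 + 4x + 3, Remainder: 5x - 4


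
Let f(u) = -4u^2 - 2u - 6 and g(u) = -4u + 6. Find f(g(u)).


Substitute g(u) into f:
f(g(u)) = -4*(-4u + 6)^2 + (-2)*(-4u + 6) + (-6)
(-4u + 6)^2 = 16u^2 - 48u + 36
Expand and combine: -64u^2 + 200u - 162


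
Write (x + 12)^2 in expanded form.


Expand (x + 12)^2 by repeated multiplication:
= x^2 + 24x + 144


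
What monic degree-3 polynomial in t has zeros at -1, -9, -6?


p(t) = (t + 1)(t + 9)(t + 6)
Expand: t^3 + 16t^2 + 69t + 54


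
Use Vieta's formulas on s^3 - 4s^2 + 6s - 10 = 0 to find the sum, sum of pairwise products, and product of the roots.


Monic cubic s^3+bs^2+cs+d=0: sum=-b, pairwise sum=c, product=-d.
b=-4, c=6, d=-10
r1+r2+r3 = 4
r1r2+r1r3+r2r3 = 6
r1r2r3 = 10


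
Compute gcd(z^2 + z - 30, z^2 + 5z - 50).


Factor each:
  z^2 + z - 30 = (z - 5)(z + 6)
  z^2 + 5z - 50 = (z - 5)(z + 10)
Common monic factor: z - 5


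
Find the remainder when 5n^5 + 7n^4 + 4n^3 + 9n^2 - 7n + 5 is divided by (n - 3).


By the Remainder Theorem, the remainder equals p(3):
  5*(3)^5 = 1215
  7*(3)^4 = 567
  4*(3)^3 = 108
  9*(3)^2 = 81
  -7*(3)^1 = -21
  constant: 5
Sum: 1215 + 567 + 108 + 81 - 21 + 5 = 1955


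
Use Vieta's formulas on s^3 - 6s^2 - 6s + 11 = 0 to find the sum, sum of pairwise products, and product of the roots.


Monic cubic s^3+bs^2+cs+d=0: sum=-b, pairwise sum=c, product=-d.
b=-6, c=-6, d=11
r1+r2+r3 = 6
r1r2+r1r3+r2r3 = -6
r1r2r3 = -11


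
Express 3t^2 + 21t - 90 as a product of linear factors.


Roots satisfy r1 + r2 = -b/a = -7 and r1*r2 = c/a = -30.
So r1 = -10, r2 = 3.
3t^2 + 21t - 90 = 3(t - r1)(t - r2) = 3(t + 10)(t - 3)


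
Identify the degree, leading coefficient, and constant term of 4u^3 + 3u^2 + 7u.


Highest power of u is 3, with coefficient 4. Constant term is 0.
Degree = 3, leading coefficient = 4, constant term = 0


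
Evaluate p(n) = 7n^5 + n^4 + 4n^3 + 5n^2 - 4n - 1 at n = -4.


Using direct substitution:
  7 * (-4)^5 = -7168
  1 * (-4)^4 = 256
  4 * (-4)^3 = -256
  5 * (-4)^2 = 80
  -4 * (-4)^1 = 16
  constant: -1
Sum = -7168 + 256 - 256 + 80 + 16 - 1 = -7073


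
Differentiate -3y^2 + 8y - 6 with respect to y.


Apply the power rule term by term:
  d/dy(-3y^2) = -6y
  d/dy(8y) = 8
  d/dy(-6) = 0
p'(y) = -6y + 8


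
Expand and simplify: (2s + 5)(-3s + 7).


Distribute each term of the first polynomial:
  (2s)(-3s + 7) = -6s^2 + 14s
  (5)(-3s + 7) = -15s + 35
Sum: -6s^2 - s + 35


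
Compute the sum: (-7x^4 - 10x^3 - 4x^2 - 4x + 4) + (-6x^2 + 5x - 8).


Align terms by degree and add:
  -7x^4 - 10x^3 - 4x^2 - 4x + 4
  -6x^2 + 5x - 8
= -7x^4 - 10x^3 - 10x^2 + x - 4


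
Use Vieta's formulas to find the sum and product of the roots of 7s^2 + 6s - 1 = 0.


For as^2+bs+c=0: sum = -b/a, product = c/a.
a=7, b=6, c=-1
Sum = -(6)/7 = -6/7
Product = (-1)/7 = -1/7


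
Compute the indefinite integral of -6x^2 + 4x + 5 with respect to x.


Reverse power rule on each term:
  ∫ -6x^2 dx = -2x^3
  ∫ 4x dx = 2x^2
  ∫ 5 dx = 5x
F(x) = -2x^3 + 2x^2 + 5x + C


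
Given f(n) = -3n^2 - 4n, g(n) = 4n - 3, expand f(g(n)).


Substitute g(n) into f:
f(g(n)) = -3*(4n - 3)^2 + (-4)*(4n - 3)
(4n - 3)^2 = 16n^2 - 24n + 9
Expand and combine: -48n^2 + 56n - 15


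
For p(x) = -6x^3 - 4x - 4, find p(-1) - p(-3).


p(-1) = 6
p(-3) = 170
p(-1) - p(-3) = 6 - 170 = -164


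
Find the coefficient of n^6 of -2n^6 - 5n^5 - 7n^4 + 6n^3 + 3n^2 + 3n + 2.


Read off the coefficient of n^6: -2


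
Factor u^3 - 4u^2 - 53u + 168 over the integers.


Try integer roots (divisors of 168). u=8: p(8)=0.
Divide out (u - 8): quotient is u^2 + 4u - 21.
Factor the quadratic: (u - 3)(u + 7)
Result: (u - 8)(u - 3)(u + 7)


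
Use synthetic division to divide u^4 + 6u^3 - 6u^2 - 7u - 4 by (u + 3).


Synthetic division with c = -3. Coefficients: 1, 6, -6, -7, -4
Bring down 1.
  1 * -3 = -3; -3 + 6 = 3
  3 * -3 = -9; -9 - 6 = -15
  -15 * -3 = 45; 45 - 7 = 38
  38 * -3 = -114; -114 - 4 = -118
Quotient: u^3 + 3u^2 - 15u + 38, Remainder: -118


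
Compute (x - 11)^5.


Expand (x - 11)^5 by repeated multiplication:
  (x - 11)^2 = x^2 - 22x + 121
  (x - 11)^3 = x^3 - 33x^2 + 363x - 1331
  (x - 11)^4 = x^4 - 44x^3 + 726x^2 - 5324x + 14641
= x^5 - 55x^4 + 1210x^3 - 13310x^2 + 73205x - 161051


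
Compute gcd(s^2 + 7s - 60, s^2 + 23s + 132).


Factor each:
  s^2 + 7s - 60 = (s + 12)(s - 5)
  s^2 + 23s + 132 = (s + 12)(s + 11)
Common monic factor: s + 12


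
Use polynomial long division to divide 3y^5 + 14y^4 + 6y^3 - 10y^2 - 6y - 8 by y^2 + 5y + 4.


(3y^5 + 14y^4 + 6y^3 - 10y^2 - 6y - 8) / (y^2 + 5y + 4)
Step 1: 3y^3 * (y^2 + 5y + 4) = 3y^5 + 15y^4 + 12y^3; subtract.
Step 2: -y^2 * (y^2 + 5y + 4) = -y^4 - 5y^3 - 4y^2; subtract.
Step 3: -y * (y^2 + 5y + 4) = -y^3 - 5y^2 - 4y; subtract.
Step 4: -1 * (y^2 + 5y + 4) = -y^2 - 5y - 4; subtract.
Quotient: 3y^3 - y^2 - y - 1, Remainder: 3y - 4


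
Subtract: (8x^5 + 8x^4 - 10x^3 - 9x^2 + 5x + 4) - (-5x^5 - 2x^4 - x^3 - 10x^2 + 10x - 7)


Distribute the minus sign:
  (8x^5 + 8x^4 - 10x^3 - 9x^2 + 5x + 4)
- (-5x^5 - 2x^4 - x^3 - 10x^2 + 10x - 7)
Negate second polynomial: 5x^5 + 2x^4 + x^3 + 10x^2 - 10x + 7
Add: 13x^5 + 10x^4 - 9x^3 + x^2 - 5x + 11


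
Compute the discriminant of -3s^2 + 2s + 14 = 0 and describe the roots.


D = b^2 - 4ac = (2)^2 - 4(-3)(14) = 4 + 168 = 172
Since D > 0: two distinct irrational roots


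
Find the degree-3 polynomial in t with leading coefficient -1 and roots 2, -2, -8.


p(t) = -(t - 2)(t + 2)(t + 8)
Expand: -t^3 - 8t^2 + 4t + 32


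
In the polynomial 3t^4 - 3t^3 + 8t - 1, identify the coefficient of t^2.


Read off the coefficient of t^2: 0


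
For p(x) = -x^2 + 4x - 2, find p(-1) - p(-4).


p(-1) = -7
p(-4) = -34
p(-1) - p(-4) = -7 + 34 = 27


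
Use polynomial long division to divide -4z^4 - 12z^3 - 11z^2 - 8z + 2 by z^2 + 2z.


(-4z^4 - 12z^3 - 11z^2 - 8z + 2) / (z^2 + 2z)
Step 1: -4z^2 * (z^2 + 2z) = -4z^4 - 8z^3; subtract.
Step 2: -4z * (z^2 + 2z) = -4z^3 - 8z^2; subtract.
Step 3: -3 * (z^2 + 2z) = -3z^2 - 6z; subtract.
Quotient: -4z^2 - 4z - 3, Remainder: -2z + 2


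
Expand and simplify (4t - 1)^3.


Expand (4t - 1)^3 by repeated multiplication:
  (4t - 1)^2 = 16t^2 - 8t + 1
= 64t^3 - 48t^2 + 12t - 1


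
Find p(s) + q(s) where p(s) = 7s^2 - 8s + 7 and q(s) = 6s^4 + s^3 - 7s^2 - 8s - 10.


Align terms by degree and add:
  7s^2 - 8s + 7
+ 6s^4 + s^3 - 7s^2 - 8s - 10
= 6s^4 + s^3 - 16s - 3


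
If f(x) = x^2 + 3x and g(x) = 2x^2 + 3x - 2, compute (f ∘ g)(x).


Substitute g(x) into f:
f(g(x)) = 1*(2x^2 + 3x - 2)^2 + 3*(2x^2 + 3x - 2)
(2x^2 + 3x - 2)^2 = 4x^4 + 12x^3 + x^2 - 12x + 4
Expand and combine: 4x^4 + 12x^3 + 7x^2 - 3x - 2


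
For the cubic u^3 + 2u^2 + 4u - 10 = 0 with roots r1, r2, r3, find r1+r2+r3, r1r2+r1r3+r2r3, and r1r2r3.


Monic cubic u^3+bu^2+cu+d=0: sum=-b, pairwise sum=c, product=-d.
b=2, c=4, d=-10
r1+r2+r3 = -2
r1r2+r1r3+r2r3 = 4
r1r2r3 = 10


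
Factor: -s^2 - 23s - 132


Roots satisfy r1 + r2 = -b/a = -23 and r1*r2 = c/a = 132.
So r1 = -12, r2 = -11.
-s^2 - 23s - 132 = -(s - r1)(s - r2) = -(s + 12)(s + 11)


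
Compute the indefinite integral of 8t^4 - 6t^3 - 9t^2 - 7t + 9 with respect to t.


Reverse power rule on each term:
  ∫ 8t^4 dt = (8/5)t^5
  ∫ -6t^3 dt = -(3/2)t^4
  ∫ -9t^2 dt = -3t^3
  ∫ -7t dt = -(7/2)t^2
  ∫ 9 dt = 9t
F(t) = (8/5)t^5 - (3/2)t^4 - 3t^3 - (7/2)t^2 + 9t + C


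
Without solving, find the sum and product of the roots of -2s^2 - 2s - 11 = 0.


For as^2+bs+c=0: sum = -b/a, product = c/a.
a=-2, b=-2, c=-11
Sum = -(-2)/-2 = -1
Product = (-11)/-2 = 11/2


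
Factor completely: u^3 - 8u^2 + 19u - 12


Try integer roots (divisors of -12). u=4: p(4)=0.
Divide out (u - 4): quotient is u^2 - 4u + 3.
Factor the quadratic: (u - 3)(u - 1)
Result: (u - 4)(u - 3)(u - 1)


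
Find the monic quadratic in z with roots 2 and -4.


p(z) = (z - 2)(z + 4)
Expand: z^2 + 2z - 8


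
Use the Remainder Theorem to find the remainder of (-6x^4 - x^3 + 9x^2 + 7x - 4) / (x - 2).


By the Remainder Theorem, the remainder equals p(2):
  -6*(2)^4 = -96
  -1*(2)^3 = -8
  9*(2)^2 = 36
  7*(2)^1 = 14
  constant: -4
Sum: -96 - 8 + 36 + 14 - 4 = -58


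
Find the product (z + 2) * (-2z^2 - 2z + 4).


Distribute each term of the first polynomial:
  (z)(-2z^2 - 2z + 4) = -2z^3 - 2z^2 + 4z
  (2)(-2z^2 - 2z + 4) = -4z^2 - 4z + 8
Sum: -2z^3 - 6z^2 + 8


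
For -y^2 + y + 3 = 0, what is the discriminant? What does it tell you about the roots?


D = b^2 - 4ac = (1)^2 - 4(-1)(3) = 1 + 12 = 13
Since D > 0: two distinct irrational roots


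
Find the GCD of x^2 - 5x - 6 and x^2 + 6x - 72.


Factor each:
  x^2 - 5x - 6 = (x - 6)(x + 1)
  x^2 + 6x - 72 = (x - 6)(x + 12)
Common monic factor: x - 6


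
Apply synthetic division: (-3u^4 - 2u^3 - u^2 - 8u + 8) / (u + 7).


Synthetic division with c = -7. Coefficients: -3, -2, -1, -8, 8
Bring down -3.
  -3 * -7 = 21; 21 - 2 = 19
  19 * -7 = -133; -133 - 1 = -134
  -134 * -7 = 938; 938 - 8 = 930
  930 * -7 = -6510; -6510 + 8 = -6502
Quotient: -3u^3 + 19u^2 - 134u + 930, Remainder: -6502


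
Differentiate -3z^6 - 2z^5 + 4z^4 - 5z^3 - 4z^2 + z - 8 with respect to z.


Apply the power rule term by term:
  d/dz(-3z^6) = -18z^5
  d/dz(-2z^5) = -10z^4
  d/dz(4z^4) = 16z^3
  d/dz(-5z^3) = -15z^2
  d/dz(-4z^2) = -8z
  d/dz(z) = 1
  d/dz(-8) = 0
p'(z) = -18z^5 - 10z^4 + 16z^3 - 15z^2 - 8z + 1


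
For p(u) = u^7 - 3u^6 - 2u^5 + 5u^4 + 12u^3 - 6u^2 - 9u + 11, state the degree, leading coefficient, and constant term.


Highest power of u is 7, with coefficient 1. Constant term is 11.
Degree = 7, leading coefficient = 1, constant term = 11


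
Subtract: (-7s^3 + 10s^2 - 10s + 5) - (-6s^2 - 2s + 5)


Distribute the minus sign:
  (-7s^3 + 10s^2 - 10s + 5)
- (-6s^2 - 2s + 5)
Negate second polynomial: 6s^2 + 2s - 5
Add: -7s^3 + 16s^2 - 8s


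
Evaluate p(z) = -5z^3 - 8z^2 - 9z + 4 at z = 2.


Using direct substitution:
  -5 * (2)^3 = -40
  -8 * (2)^2 = -32
  -9 * (2)^1 = -18
  constant: 4
Sum = -40 - 32 - 18 + 4 = -86


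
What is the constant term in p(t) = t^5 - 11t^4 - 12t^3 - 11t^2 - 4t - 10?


Read off the constant term: -10


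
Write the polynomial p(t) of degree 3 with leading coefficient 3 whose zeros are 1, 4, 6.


p(t) = 3(t - 1)(t - 4)(t - 6)
Expand: 3t^3 - 33t^2 + 102t - 72


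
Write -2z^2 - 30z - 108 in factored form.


Roots satisfy r1 + r2 = -b/a = -15 and r1*r2 = c/a = 54.
So r1 = -9, r2 = -6.
-2z^2 - 30z - 108 = -2(z - r1)(z - r2) = -2(z + 9)(z + 6)


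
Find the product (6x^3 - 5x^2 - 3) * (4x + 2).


Distribute each term of the first polynomial:
  (6x^3)(4x + 2) = 24x^4 + 12x^3
  (-5x^2)(4x + 2) = -20x^3 - 10x^2
  (-3)(4x + 2) = -12x - 6
Sum: 24x^4 - 8x^3 - 10x^2 - 12x - 6


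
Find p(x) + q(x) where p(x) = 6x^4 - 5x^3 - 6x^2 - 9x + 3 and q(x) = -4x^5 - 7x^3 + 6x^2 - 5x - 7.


Align terms by degree and add:
  6x^4 - 5x^3 - 6x^2 - 9x + 3
  -4x^5 - 7x^3 + 6x^2 - 5x - 7
= -4x^5 + 6x^4 - 12x^3 - 14x - 4


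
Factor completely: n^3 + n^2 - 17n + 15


Try integer roots (divisors of 15). n=-5: p(-5)=0.
Divide out (n + 5): quotient is n^2 - 4n + 3.
Factor the quadratic: (n - 1)(n - 3)
Result: (n + 5)(n - 1)(n - 3)


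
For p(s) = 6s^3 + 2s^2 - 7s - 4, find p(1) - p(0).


p(1) = -3
p(0) = -4
p(1) - p(0) = -3 + 4 = 1


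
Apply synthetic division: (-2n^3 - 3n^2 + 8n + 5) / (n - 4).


Synthetic division with c = 4. Coefficients: -2, -3, 8, 5
Bring down -2.
  -2 * 4 = -8; -8 - 3 = -11
  -11 * 4 = -44; -44 + 8 = -36
  -36 * 4 = -144; -144 + 5 = -139
Quotient: -2n^2 - 11n - 36, Remainder: -139


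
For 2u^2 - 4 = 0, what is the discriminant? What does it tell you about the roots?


D = b^2 - 4ac = (0)^2 - 4(2)(-4) = 0 + 32 = 32
Since D > 0: two distinct irrational roots


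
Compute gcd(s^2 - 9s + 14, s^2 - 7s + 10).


Factor each:
  s^2 - 9s + 14 = (s - 2)(s - 7)
  s^2 - 7s + 10 = (s - 2)(s - 5)
Common monic factor: s - 2


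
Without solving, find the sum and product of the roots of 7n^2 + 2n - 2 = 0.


For an^2+bn+c=0: sum = -b/a, product = c/a.
a=7, b=2, c=-2
Sum = -(2)/7 = -2/7
Product = (-2)/7 = -2/7


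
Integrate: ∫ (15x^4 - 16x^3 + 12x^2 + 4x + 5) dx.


Reverse power rule on each term:
  ∫ 15x^4 dx = 3x^5
  ∫ -16x^3 dx = -4x^4
  ∫ 12x^2 dx = 4x^3
  ∫ 4x dx = 2x^2
  ∫ 5 dx = 5x
F(x) = 3x^5 - 4x^4 + 4x^3 + 2x^2 + 5x + C


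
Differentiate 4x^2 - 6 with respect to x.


Apply the power rule term by term:
  d/dx(4x^2) = 8x
  d/dx(-6) = 0
p'(x) = 8x


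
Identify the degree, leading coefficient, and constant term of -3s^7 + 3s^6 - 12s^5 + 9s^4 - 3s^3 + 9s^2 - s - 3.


Highest power of s is 7, with coefficient -3. Constant term is -3.
Degree = 7, leading coefficient = -3, constant term = -3


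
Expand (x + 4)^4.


Expand (x + 4)^4 by repeated multiplication:
  (x + 4)^2 = x^2 + 8x + 16
  (x + 4)^3 = x^3 + 12x^2 + 48x + 64
= x^4 + 16x^3 + 96x^2 + 256x + 256


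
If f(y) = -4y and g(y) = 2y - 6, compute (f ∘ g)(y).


Substitute g(y) into f:
f(g(y)) = -4*(2y - 6)
Expand and combine: -8y + 24


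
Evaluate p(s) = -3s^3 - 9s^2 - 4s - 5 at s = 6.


Using direct substitution:
  -3 * (6)^3 = -648
  -9 * (6)^2 = -324
  -4 * (6)^1 = -24
  constant: -5
Sum = -648 - 324 - 24 - 5 = -1001


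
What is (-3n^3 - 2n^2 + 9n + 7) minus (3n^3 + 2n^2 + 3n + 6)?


Distribute the minus sign:
  (-3n^3 - 2n^2 + 9n + 7)
- (3n^3 + 2n^2 + 3n + 6)
Negate second polynomial: -3n^3 - 2n^2 - 3n - 6
Add: -6n^3 - 4n^2 + 6n + 1


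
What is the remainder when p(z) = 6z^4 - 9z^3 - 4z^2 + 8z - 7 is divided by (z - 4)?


By the Remainder Theorem, the remainder equals p(4):
  6*(4)^4 = 1536
  -9*(4)^3 = -576
  -4*(4)^2 = -64
  8*(4)^1 = 32
  constant: -7
Sum: 1536 - 576 - 64 + 32 - 7 = 921


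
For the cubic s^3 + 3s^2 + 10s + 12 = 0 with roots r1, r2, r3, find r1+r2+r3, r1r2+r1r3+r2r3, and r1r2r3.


Monic cubic s^3+bs^2+cs+d=0: sum=-b, pairwise sum=c, product=-d.
b=3, c=10, d=12
r1+r2+r3 = -3
r1r2+r1r3+r2r3 = 10
r1r2r3 = -12


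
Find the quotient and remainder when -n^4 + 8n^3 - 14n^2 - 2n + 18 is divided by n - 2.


(-n^4 + 8n^3 - 14n^2 - 2n + 18) / (n - 2)
Step 1: -n^3 * (n - 2) = -n^4 + 2n^3; subtract.
Step 2: 6n^2 * (n - 2) = 6n^3 - 12n^2; subtract.
Step 3: -2n * (n - 2) = -2n^2 + 4n; subtract.
Step 4: -6 * (n - 2) = -6n + 12; subtract.
Quotient: -n^3 + 6n^2 - 2n - 6, Remainder: 6


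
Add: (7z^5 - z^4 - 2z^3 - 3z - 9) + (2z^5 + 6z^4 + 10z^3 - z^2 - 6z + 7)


Align terms by degree and add:
  7z^5 - z^4 - 2z^3 - 3z - 9
+ 2z^5 + 6z^4 + 10z^3 - z^2 - 6z + 7
= 9z^5 + 5z^4 + 8z^3 - z^2 - 9z - 2


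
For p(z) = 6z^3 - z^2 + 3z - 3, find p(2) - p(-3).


p(2) = 47
p(-3) = -183
p(2) - p(-3) = 47 + 183 = 230


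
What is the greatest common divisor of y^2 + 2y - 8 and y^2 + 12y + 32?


Factor each:
  y^2 + 2y - 8 = (y + 4)(y - 2)
  y^2 + 12y + 32 = (y + 4)(y + 8)
Common monic factor: y + 4


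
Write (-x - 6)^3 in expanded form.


Expand (-x - 6)^3 by repeated multiplication:
  (-x - 6)^2 = x^2 + 12x + 36
= -x^3 - 18x^2 - 108x - 216


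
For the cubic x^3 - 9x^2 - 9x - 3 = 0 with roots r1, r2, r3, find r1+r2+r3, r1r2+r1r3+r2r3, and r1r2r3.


Monic cubic x^3+bx^2+cx+d=0: sum=-b, pairwise sum=c, product=-d.
b=-9, c=-9, d=-3
r1+r2+r3 = 9
r1r2+r1r3+r2r3 = -9
r1r2r3 = 3


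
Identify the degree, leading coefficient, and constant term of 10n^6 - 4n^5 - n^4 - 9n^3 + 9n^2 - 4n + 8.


Highest power of n is 6, with coefficient 10. Constant term is 8.
Degree = 6, leading coefficient = 10, constant term = 8


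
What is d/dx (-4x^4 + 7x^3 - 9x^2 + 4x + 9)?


Apply the power rule term by term:
  d/dx(-4x^4) = -16x^3
  d/dx(7x^3) = 21x^2
  d/dx(-9x^2) = -18x
  d/dx(4x) = 4
  d/dx(9) = 0
p'(x) = -16x^3 + 21x^2 - 18x + 4


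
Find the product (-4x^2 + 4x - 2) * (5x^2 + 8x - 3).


Distribute each term of the first polynomial:
  (-4x^2)(5x^2 + 8x - 3) = -20x^4 - 32x^3 + 12x^2
  (4x)(5x^2 + 8x - 3) = 20x^3 + 32x^2 - 12x
  (-2)(5x^2 + 8x - 3) = -10x^2 - 16x + 6
Sum: -20x^4 - 12x^3 + 34x^2 - 28x + 6


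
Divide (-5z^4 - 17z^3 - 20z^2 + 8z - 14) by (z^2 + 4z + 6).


(-5z^4 - 17z^3 - 20z^2 + 8z - 14) / (z^2 + 4z + 6)
Step 1: -5z^2 * (z^2 + 4z + 6) = -5z^4 - 20z^3 - 30z^2; subtract.
Step 2: 3z * (z^2 + 4z + 6) = 3z^3 + 12z^2 + 18z; subtract.
Step 3: -2 * (z^2 + 4z + 6) = -2z^2 - 8z - 12; subtract.
Quotient: -5z^2 + 3z - 2, Remainder: -2z - 2


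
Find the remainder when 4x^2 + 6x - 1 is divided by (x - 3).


By the Remainder Theorem, the remainder equals p(3):
  4*(3)^2 = 36
  6*(3)^1 = 18
  constant: -1
Sum: 36 + 18 - 1 = 53


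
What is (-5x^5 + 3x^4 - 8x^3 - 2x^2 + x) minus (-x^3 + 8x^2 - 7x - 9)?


Distribute the minus sign:
  (-5x^5 + 3x^4 - 8x^3 - 2x^2 + x)
- (-x^3 + 8x^2 - 7x - 9)
Negate second polynomial: x^3 - 8x^2 + 7x + 9
Add: -5x^5 + 3x^4 - 7x^3 - 10x^2 + 8x + 9


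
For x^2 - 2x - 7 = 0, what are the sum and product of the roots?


For ax^2+bx+c=0: sum = -b/a, product = c/a.
a=1, b=-2, c=-7
Sum = -(-2)/1 = 2
Product = (-7)/1 = -7


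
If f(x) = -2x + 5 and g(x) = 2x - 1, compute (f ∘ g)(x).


Substitute g(x) into f:
f(g(x)) = -2*(2x - 1) + 5
Expand and combine: -4x + 7


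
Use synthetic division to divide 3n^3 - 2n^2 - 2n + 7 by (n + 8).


Synthetic division with c = -8. Coefficients: 3, -2, -2, 7
Bring down 3.
  3 * -8 = -24; -24 - 2 = -26
  -26 * -8 = 208; 208 - 2 = 206
  206 * -8 = -1648; -1648 + 7 = -1641
Quotient: 3n^2 - 26n + 206, Remainder: -1641


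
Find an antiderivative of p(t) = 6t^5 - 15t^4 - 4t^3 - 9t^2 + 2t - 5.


Reverse power rule on each term:
  ∫ 6t^5 dt = t^6
  ∫ -15t^4 dt = -3t^5
  ∫ -4t^3 dt = -t^4
  ∫ -9t^2 dt = -3t^3
  ∫ 2t dt = t^2
  ∫ -5 dt = -5t
F(t) = t^6 - 3t^5 - t^4 - 3t^3 + t^2 - 5t + C


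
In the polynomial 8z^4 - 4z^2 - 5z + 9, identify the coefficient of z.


Read off the coefficient of z: -5


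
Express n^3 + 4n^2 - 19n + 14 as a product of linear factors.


Try integer roots (divisors of 14). n=-7: p(-7)=0.
Divide out (n + 7): quotient is n^2 - 3n + 2.
Factor the quadratic: (n - 2)(n - 1)
Result: (n + 7)(n - 2)(n - 1)


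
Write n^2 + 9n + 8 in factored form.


Roots satisfy r1 + r2 = -b/a = -9 and r1*r2 = c/a = 8.
So r1 = -8, r2 = -1.
n^2 + 9n + 8 = (n - r1)(n - r2) = (n + 8)(n + 1)


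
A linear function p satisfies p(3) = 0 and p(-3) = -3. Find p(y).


p(y) = my + b. Using p(3)=0, p(-3)=-3:
m = (0 + 3)/(3 + 3) = 3/6 = 1/2
b = 0 - m*(3) = 0 - 3/2 = -3/2
p(y) = (1/2)y - (3/2)


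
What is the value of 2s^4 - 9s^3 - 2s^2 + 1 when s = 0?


Using direct substitution:
  2 * (0)^4 = 0
  -9 * (0)^3 = 0
  -2 * (0)^2 = 0
  0 * (0)^1 = 0
  constant: 1
Sum = 0 + 0 + 0 + 0 + 1 = 1


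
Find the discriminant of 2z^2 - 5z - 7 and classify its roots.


D = b^2 - 4ac = (-5)^2 - 4(2)(-7) = 25 + 56 = 81
Since D > 0: two distinct rational roots


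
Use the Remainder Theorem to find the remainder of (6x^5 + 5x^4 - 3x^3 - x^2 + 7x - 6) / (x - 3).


By the Remainder Theorem, the remainder equals p(3):
  6*(3)^5 = 1458
  5*(3)^4 = 405
  -3*(3)^3 = -81
  -1*(3)^2 = -9
  7*(3)^1 = 21
  constant: -6
Sum: 1458 + 405 - 81 - 9 + 21 - 6 = 1788


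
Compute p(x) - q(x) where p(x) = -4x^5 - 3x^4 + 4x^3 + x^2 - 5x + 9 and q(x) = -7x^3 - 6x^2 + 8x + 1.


Distribute the minus sign:
  (-4x^5 - 3x^4 + 4x^3 + x^2 - 5x + 9)
- (-7x^3 - 6x^2 + 8x + 1)
Negate second polynomial: 7x^3 + 6x^2 - 8x - 1
Add: -4x^5 - 3x^4 + 11x^3 + 7x^2 - 13x + 8


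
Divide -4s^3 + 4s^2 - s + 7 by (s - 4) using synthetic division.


Synthetic division with c = 4. Coefficients: -4, 4, -1, 7
Bring down -4.
  -4 * 4 = -16; -16 + 4 = -12
  -12 * 4 = -48; -48 - 1 = -49
  -49 * 4 = -196; -196 + 7 = -189
Quotient: -4s^2 - 12s - 49, Remainder: -189


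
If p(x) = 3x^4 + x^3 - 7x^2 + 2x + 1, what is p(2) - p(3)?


p(2) = 33
p(3) = 214
p(2) - p(3) = 33 - 214 = -181


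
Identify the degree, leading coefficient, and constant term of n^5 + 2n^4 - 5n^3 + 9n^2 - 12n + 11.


Highest power of n is 5, with coefficient 1. Constant term is 11.
Degree = 5, leading coefficient = 1, constant term = 11


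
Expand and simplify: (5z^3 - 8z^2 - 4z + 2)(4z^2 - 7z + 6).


Distribute each term of the first polynomial:
  (5z^3)(4z^2 - 7z + 6) = 20z^5 - 35z^4 + 30z^3
  (-8z^2)(4z^2 - 7z + 6) = -32z^4 + 56z^3 - 48z^2
  (-4z)(4z^2 - 7z + 6) = -16z^3 + 28z^2 - 24z
  (2)(4z^2 - 7z + 6) = 8z^2 - 14z + 12
Sum: 20z^5 - 67z^4 + 70z^3 - 12z^2 - 38z + 12


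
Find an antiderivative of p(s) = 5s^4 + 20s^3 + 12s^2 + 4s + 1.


Reverse power rule on each term:
  ∫ 5s^4 ds = s^5
  ∫ 20s^3 ds = 5s^4
  ∫ 12s^2 ds = 4s^3
  ∫ 4s ds = 2s^2
  ∫ 1 ds = s
F(s) = s^5 + 5s^4 + 4s^3 + 2s^2 + s + C


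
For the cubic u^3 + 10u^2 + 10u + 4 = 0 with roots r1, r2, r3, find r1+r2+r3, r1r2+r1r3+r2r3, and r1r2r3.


Monic cubic u^3+bu^2+cu+d=0: sum=-b, pairwise sum=c, product=-d.
b=10, c=10, d=4
r1+r2+r3 = -10
r1r2+r1r3+r2r3 = 10
r1r2r3 = -4


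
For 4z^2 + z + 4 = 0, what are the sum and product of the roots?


For az^2+bz+c=0: sum = -b/a, product = c/a.
a=4, b=1, c=4
Sum = -(1)/4 = -1/4
Product = (4)/4 = 1


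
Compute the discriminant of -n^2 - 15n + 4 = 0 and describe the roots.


D = b^2 - 4ac = (-15)^2 - 4(-1)(4) = 225 + 16 = 241
Since D > 0: two distinct irrational roots


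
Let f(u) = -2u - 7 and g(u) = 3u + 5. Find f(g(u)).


Substitute g(u) into f:
f(g(u)) = -2*(3u + 5) + (-7)
Expand and combine: -6u - 17


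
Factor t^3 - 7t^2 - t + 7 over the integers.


Try integer roots (divisors of 7). t=-1: p(-1)=0.
Divide out (t + 1): quotient is t^2 - 8t + 7.
Factor the quadratic: (t - 1)(t - 7)
Result: (t + 1)(t - 1)(t - 7)


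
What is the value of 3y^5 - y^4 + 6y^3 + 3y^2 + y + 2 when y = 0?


Using direct substitution:
  3 * (0)^5 = 0
  -1 * (0)^4 = 0
  6 * (0)^3 = 0
  3 * (0)^2 = 0
  1 * (0)^1 = 0
  constant: 2
Sum = 0 + 0 + 0 + 0 + 0 + 2 = 2


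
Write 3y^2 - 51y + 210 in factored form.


Roots satisfy r1 + r2 = -b/a = 17 and r1*r2 = c/a = 70.
So r1 = 7, r2 = 10.
3y^2 - 51y + 210 = 3(y - r1)(y - r2) = 3(y - 7)(y - 10)


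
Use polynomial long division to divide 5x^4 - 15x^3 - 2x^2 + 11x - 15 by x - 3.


(5x^4 - 15x^3 - 2x^2 + 11x - 15) / (x - 3)
Step 1: 5x^3 * (x - 3) = 5x^4 - 15x^3; subtract.
Step 2: 0 * (x - 3) = 0; subtract.
Step 3: -2x * (x - 3) = -2x^2 + 6x; subtract.
Step 4: 5 * (x - 3) = 5x - 15; subtract.
Quotient: 5x^3 - 2x + 5, Remainder: 0


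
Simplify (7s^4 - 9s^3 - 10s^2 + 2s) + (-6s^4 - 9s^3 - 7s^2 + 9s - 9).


Align terms by degree and add:
  7s^4 - 9s^3 - 10s^2 + 2s
  -6s^4 - 9s^3 - 7s^2 + 9s - 9
= s^4 - 18s^3 - 17s^2 + 11s - 9


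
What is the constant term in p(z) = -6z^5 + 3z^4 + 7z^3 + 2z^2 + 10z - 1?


Read off the constant term: -1


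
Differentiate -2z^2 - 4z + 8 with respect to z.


Apply the power rule term by term:
  d/dz(-2z^2) = -4z
  d/dz(-4z) = -4
  d/dz(8) = 0
p'(z) = -4z - 4
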